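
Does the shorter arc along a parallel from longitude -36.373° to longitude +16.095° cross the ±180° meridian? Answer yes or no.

Signed shortest Δλ = ((16.095 − -36.373 + 180) mod 360) − 180 = 52.468°.
Going east by 52.468° from -36.373° reaches +16.095° without touching 180°.

No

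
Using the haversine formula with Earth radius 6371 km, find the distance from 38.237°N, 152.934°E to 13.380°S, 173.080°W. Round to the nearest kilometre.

Δλ = -173.080 − 152.934 = -326.014°; wrapped into (−180°, 180°]: 33.986°.
Δφ = -13.380 − 38.237 = -51.617°.
a = sin²(Δφ/2) + cos φ₁ · cos φ₂ · sin²(Δλ/2) = 0.254810.
c = 2·atan2(√a, √(1−a)) = 1.05827 rad → d = 6371·c ≈ 6742.24 km.

6742 km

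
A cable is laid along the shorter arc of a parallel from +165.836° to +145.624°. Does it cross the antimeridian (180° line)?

No

Signed shortest Δλ = ((145.624 − 165.836 + 180) mod 360) − 180 = -20.212°.
Going west by 20.212° from +165.836° reaches +145.624° without touching 180°.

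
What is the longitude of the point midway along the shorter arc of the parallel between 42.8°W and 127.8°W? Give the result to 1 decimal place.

85.3°W

Signed shortest Δλ from -42.8° to -127.8° is -85.0°.
Midpoint longitude = -42.8° + (-85.0°)/2 = -42.8° − 42.5° = -85.3°.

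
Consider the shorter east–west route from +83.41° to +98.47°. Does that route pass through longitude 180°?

No

Signed shortest Δλ = ((98.47 − 83.41 + 180) mod 360) − 180 = 15.06°.
Going east by 15.06° from +83.41° reaches +98.47° without touching 180°.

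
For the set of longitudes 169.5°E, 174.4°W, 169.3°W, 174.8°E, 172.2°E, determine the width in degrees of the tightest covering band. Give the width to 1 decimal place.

21.2°

Sort the longitudes: -174.4°, -169.3°, +169.5°, +172.2°, +174.8°.
Eastward gaps between consecutive values (wrapping around): 5.1°, 338.8°, 2.7°, 2.6°, 10.8°.
Largest gap = 338.8° ⇒ minimal covering band is its complement: 360° − 338.8° = 21.2°.
Band runs from +169.5° eastward to -169.3°, crossing the antimeridian.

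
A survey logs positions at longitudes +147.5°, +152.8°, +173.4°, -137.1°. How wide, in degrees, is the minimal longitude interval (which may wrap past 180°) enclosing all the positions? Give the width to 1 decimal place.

75.4°

Sort the longitudes: -137.1°, +147.5°, +152.8°, +173.4°.
Eastward gaps between consecutive values (wrapping around): 284.6°, 5.3°, 20.6°, 49.5°.
Largest gap = 284.6° ⇒ minimal covering band is its complement: 360° − 284.6° = 75.4°.
Band runs from +147.5° eastward to -137.1°, crossing the antimeridian.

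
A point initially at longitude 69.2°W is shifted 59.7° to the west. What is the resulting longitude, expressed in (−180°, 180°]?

Start at -69.2°; shift −59.7° → -128.9°.
-128.9° already lies in (−180°, 180°].

128.9°W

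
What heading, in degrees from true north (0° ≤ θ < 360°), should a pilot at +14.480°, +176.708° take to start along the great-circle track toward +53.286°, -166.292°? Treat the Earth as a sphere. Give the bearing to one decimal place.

Δλ = -166.292 − 176.708 = -343.000°; wrapped into (−180°, 180°]: 17.000°.
θ = atan2( sin Δλ · cos φ₂ , cos φ₁ · sin φ₂ − sin φ₁ · cos φ₂ · cos Δλ )
  = atan2(0.17479, 0.63322) = 15.431° → normalised to [0°, 360°): 15.431°.

15.4°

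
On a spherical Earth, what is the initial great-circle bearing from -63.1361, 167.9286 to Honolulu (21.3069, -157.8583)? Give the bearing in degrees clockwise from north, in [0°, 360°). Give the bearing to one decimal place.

Δλ = -157.8583 − 167.9286 = -325.7869°; wrapped into (−180°, 180°]: 34.2131°.
θ = atan2( sin Δλ · cos φ₂ , cos φ₁ · sin φ₂ − sin φ₁ · cos φ₂ · cos Δλ )
  = atan2(0.52384, 0.85148) = 31.600° → normalised to [0°, 360°): 31.600°.

31.6°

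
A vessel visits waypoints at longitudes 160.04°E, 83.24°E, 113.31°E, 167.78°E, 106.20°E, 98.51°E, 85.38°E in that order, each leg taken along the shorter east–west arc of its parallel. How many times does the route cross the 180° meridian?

Leg 1: +160.04° → +83.24°, shortest Δλ = -76.8° (west) — does not cross 180°.
Leg 2: +83.24° → +113.31°, shortest Δλ = 30.07° (east) — does not cross 180°.
Leg 3: +113.31° → +167.78°, shortest Δλ = 54.47° (east) — does not cross 180°.
Leg 4: +167.78° → +106.20°, shortest Δλ = -61.58° (west) — does not cross 180°.
Leg 5: +106.20° → +98.51°, shortest Δλ = -7.69° (west) — does not cross 180°.
Leg 6: +98.51° → +85.38°, shortest Δλ = -13.13° (west) — does not cross 180°.
Total crossings: 0.

0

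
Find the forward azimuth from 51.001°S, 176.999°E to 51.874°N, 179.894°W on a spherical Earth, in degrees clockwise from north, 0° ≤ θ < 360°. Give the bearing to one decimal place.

2.0°

Δλ = -179.894 − 176.999 = -356.893°; wrapped into (−180°, 180°]: 3.107°.
θ = atan2( sin Δλ · cos φ₂ , cos φ₁ · sin φ₂ − sin φ₁ · cos φ₂ · cos Δλ )
  = atan2(0.03346, 0.97415) = 1.967° → normalised to [0°, 360°): 1.967°.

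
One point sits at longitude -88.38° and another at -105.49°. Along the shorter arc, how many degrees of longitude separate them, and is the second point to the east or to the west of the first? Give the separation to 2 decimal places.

Raw difference: -105.49 − -88.38 = -17.11°.
Normalise into (−180°, 180°]: -17.11° stays -17.11°.
Negative ⇒ the second point lies to the west; separation 17.11°.

17.11° west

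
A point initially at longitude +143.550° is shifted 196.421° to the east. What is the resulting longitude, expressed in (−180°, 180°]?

-20.029°

Start at +143.550°; shift +196.421° → +339.971°.
+339.971° lies outside (−180°, 180°]; subtract 360° → -20.029°.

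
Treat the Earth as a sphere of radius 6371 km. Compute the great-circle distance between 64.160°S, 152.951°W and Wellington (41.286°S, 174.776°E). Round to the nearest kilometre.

Δλ = 174.776 − -152.951 = 327.727°; wrapped into (−180°, 180°]: -32.273°.
Δφ = -41.286 − -64.160 = 22.874°.
a = sin²(Δφ/2) + cos φ₁ · cos φ₂ · sin²(Δλ/2) = 0.064617.
c = 2·atan2(√a, √(1−a)) = 0.51404 rad → d = 6371·c ≈ 3274.95 km.

3275 km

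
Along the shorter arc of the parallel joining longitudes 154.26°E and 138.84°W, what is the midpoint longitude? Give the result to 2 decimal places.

172.29°W

Signed shortest Δλ from +154.26° to -138.84° is +66.90°.
Midpoint longitude = +154.26° + (+66.90°)/2 = +154.26° + 33.45° = +187.71°.
Normalise into (−180°, 180°]: -172.29°.
(The naïve average (+154.26 + -138.84)/2 = 7.71° is on the wrong side of the globe.)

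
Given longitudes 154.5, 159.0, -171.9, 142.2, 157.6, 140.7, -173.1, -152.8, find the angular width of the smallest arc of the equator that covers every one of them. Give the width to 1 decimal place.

66.5°

Sort the longitudes: -173.1°, -171.9°, -152.8°, +140.7°, +142.2°, +154.5°, +157.6°, +159.0°.
Eastward gaps between consecutive values (wrapping around): 1.2°, 19.1°, 293.5°, 1.5°, 12.3°, 3.1°, 1.4°, 27.9°.
Largest gap = 293.5° ⇒ minimal covering band is its complement: 360° − 293.5° = 66.5°.
Band runs from +140.7° eastward to -152.8°, crossing the antimeridian.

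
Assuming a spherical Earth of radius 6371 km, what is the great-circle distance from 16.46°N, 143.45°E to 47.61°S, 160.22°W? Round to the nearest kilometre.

Δλ = -160.22 − 143.45 = -303.67°; wrapped into (−180°, 180°]: 56.33°.
Δφ = -47.61 − 16.46 = -64.07°.
a = sin²(Δφ/2) + cos φ₁ · cos φ₂ · sin²(Δλ/2) = 0.425411.
c = 2·atan2(√a, √(1−a)) = 1.42106 rad → d = 6371·c ≈ 9053.57 km.

9054 km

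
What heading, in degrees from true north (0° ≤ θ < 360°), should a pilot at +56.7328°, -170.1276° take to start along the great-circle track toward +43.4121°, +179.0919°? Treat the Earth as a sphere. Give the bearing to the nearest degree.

212°

Δλ = 179.0919 − -170.1276 = 349.2195°; wrapped into (−180°, 180°]: -10.7805°.
θ = atan2( sin Δλ · cos φ₂ , cos φ₁ · sin φ₂ − sin φ₁ · cos φ₂ · cos Δλ )
  = atan2(-0.13588, -0.21968) = -148.263° → normalised to [0°, 360°): 211.737°.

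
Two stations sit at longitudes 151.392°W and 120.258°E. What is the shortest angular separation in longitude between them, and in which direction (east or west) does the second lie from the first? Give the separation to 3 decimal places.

88.350° west

Raw difference: 120.258 − -151.392 = 271.65°.
Normalise into (−180°, 180°]: 271.65° − 360° = -88.35°.
Negative ⇒ the second point lies to the west; separation 88.350°.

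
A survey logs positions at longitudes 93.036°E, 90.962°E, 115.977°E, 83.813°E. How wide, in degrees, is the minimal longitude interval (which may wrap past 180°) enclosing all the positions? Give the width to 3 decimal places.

Sort the longitudes: +83.813°, +90.962°, +93.036°, +115.977°.
Eastward gaps between consecutive values (wrapping around): 7.149°, 2.074°, 22.941°, 327.836°.
Largest gap = 327.836° ⇒ minimal covering band is its complement: 360° − 327.836° = 32.164°.
Band runs from +83.813° eastward to +115.977°.

32.164°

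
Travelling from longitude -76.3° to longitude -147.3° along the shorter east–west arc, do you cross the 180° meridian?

Signed shortest Δλ = ((-147.3 − -76.3 + 180) mod 360) − 180 = -71.0°.
Going west by 71.0° from -76.3° reaches -147.3° without touching 180°.

No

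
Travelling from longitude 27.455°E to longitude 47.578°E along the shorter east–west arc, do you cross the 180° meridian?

No

Signed shortest Δλ = ((47.578 − 27.455 + 180) mod 360) − 180 = 20.123°.
Going east by 20.123° from +27.455° reaches +47.578° without touching 180°.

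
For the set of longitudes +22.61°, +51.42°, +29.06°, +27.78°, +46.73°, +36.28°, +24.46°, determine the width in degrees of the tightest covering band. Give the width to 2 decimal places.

Sort the longitudes: +22.61°, +24.46°, +27.78°, +29.06°, +36.28°, +46.73°, +51.42°.
Eastward gaps between consecutive values (wrapping around): 1.85°, 3.32°, 1.28°, 7.22°, 10.45°, 4.69°, 331.19°.
Largest gap = 331.19° ⇒ minimal covering band is its complement: 360° − 331.19° = 28.81°.
Band runs from +22.61° eastward to +51.42°.

28.81°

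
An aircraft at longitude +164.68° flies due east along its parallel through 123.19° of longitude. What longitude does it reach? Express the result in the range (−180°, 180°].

Start at +164.68°; shift +123.19° → +287.87°.
+287.87° lies outside (−180°, 180°]; subtract 360° → -72.13°.

-72.13°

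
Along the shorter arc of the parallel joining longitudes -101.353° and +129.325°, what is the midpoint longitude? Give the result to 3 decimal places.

Signed shortest Δλ from -101.353° to +129.325° is -129.322°.
Midpoint longitude = -101.353° + (-129.322°)/2 = -101.353° − 64.661° = -166.014°.
(The naïve average (-101.353 + +129.325)/2 = 13.986° is on the wrong side of the globe.)

-166.014°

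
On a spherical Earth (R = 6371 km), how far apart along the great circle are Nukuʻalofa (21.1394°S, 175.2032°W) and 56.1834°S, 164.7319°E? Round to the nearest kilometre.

4234 km

Δλ = 164.7319 − -175.2032 = 339.9351°; wrapped into (−180°, 180°]: -20.0649°.
Δφ = -56.1834 − -21.1394 = -35.0440°.
a = sin²(Δφ/2) + cos φ₁ · cos φ₂ · sin²(Δλ/2) = 0.106397.
c = 2·atan2(√a, √(1−a)) = 0.66453 rad → d = 6371·c ≈ 4233.74 km.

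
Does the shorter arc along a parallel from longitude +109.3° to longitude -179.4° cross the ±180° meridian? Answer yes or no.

Yes

Naïve |-179.4 − 109.3| = 288.7° > 180°, so the shorter arc goes the other way round — across 180°.
Signed shortest Δλ = ((-179.4 − 109.3 + 180) mod 360) − 180 = 71.3°.
Going east by 71.3° from +109.3° passes through 180° before reaching -179.4°.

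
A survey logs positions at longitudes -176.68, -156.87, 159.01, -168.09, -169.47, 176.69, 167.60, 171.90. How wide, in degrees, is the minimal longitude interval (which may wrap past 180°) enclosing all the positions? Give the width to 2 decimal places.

Sort the longitudes: -176.68°, -169.47°, -168.09°, -156.87°, +159.01°, +167.60°, +171.90°, +176.69°.
Eastward gaps between consecutive values (wrapping around): 7.21°, 1.38°, 11.22°, 315.88°, 8.59°, 4.30°, 4.79°, 6.63°.
Largest gap = 315.88° ⇒ minimal covering band is its complement: 360° − 315.88° = 44.12°.
Band runs from +159.01° eastward to -156.87°, crossing the antimeridian.

44.12°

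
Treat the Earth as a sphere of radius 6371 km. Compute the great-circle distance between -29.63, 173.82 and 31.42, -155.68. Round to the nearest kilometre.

7514 km

Δλ = -155.68 − 173.82 = -329.50°; wrapped into (−180°, 180°]: 30.50°.
Δφ = 31.42 − -29.63 = 61.05°.
a = sin²(Δφ/2) + cos φ₁ · cos φ₂ · sin²(Δλ/2) = 0.309297.
c = 2·atan2(√a, √(1−a)) = 1.17948 rad → d = 6371·c ≈ 7514.47 km.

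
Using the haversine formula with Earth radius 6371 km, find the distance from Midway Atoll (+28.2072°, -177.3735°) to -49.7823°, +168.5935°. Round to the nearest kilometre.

Δλ = 168.5935 − -177.3735 = 345.9670°; wrapped into (−180°, 180°]: -14.0330°.
Δφ = -49.7823 − 28.2072 = -77.9895°.
a = sin²(Δφ/2) + cos φ₁ · cos φ₂ · sin²(Δλ/2) = 0.404445.
c = 2·atan2(√a, √(1−a)) = 1.37850 rad → d = 6371·c ≈ 8782.45 km.

8782 km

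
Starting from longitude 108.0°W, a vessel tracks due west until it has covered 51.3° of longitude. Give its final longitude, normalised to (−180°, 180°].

Start at -108.0°; shift −51.3° → -159.3°.
-159.3° already lies in (−180°, 180°].

159.3°W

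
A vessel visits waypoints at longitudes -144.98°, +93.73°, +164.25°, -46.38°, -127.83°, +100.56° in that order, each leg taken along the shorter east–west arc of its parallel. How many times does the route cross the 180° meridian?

Leg 1: -144.98° → +93.73°, shortest Δλ = -121.29° (west) — crosses 180°.
Leg 2: +93.73° → +164.25°, shortest Δλ = 70.52° (east) — does not cross 180°.
Leg 3: +164.25° → -46.38°, shortest Δλ = 149.37° (east) — crosses 180°.
Leg 4: -46.38° → -127.83°, shortest Δλ = -81.45° (west) — does not cross 180°.
Leg 5: -127.83° → +100.56°, shortest Δλ = -131.61° (west) — crosses 180°.
Total crossings: 3.

3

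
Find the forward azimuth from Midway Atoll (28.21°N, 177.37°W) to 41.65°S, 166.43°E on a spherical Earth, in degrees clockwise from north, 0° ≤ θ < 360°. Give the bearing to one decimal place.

192.7°

Δλ = 166.43 − -177.37 = 343.80°; wrapped into (−180°, 180°]: -16.20°.
θ = atan2( sin Δλ · cos φ₂ , cos φ₁ · sin φ₂ − sin φ₁ · cos φ₂ · cos Δλ )
  = atan2(-0.20847, -0.92483) = -167.297° → normalised to [0°, 360°): 192.703°.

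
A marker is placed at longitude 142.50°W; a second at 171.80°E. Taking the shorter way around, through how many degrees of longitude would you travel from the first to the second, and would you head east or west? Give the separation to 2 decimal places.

Raw difference: 171.80 − -142.50 = 314.3°.
Normalise into (−180°, 180°]: 314.3° − 360° = -45.7°.
Negative ⇒ the second point lies to the west; separation 45.70°.

45.70° west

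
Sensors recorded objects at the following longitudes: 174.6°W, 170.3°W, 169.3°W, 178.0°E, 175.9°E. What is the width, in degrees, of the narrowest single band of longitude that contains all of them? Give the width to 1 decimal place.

Sort the longitudes: -174.6°, -170.3°, -169.3°, +175.9°, +178.0°.
Eastward gaps between consecutive values (wrapping around): 4.3°, 1.0°, 345.2°, 2.1°, 7.4°.
Largest gap = 345.2° ⇒ minimal covering band is its complement: 360° − 345.2° = 14.8°.
Band runs from +175.9° eastward to -169.3°, crossing the antimeridian.

14.8°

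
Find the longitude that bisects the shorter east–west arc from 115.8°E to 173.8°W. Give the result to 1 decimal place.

151.0°E

Signed shortest Δλ from +115.8° to -173.8° is +70.4°.
Midpoint longitude = +115.8° + (+70.4°)/2 = +115.8° + 35.2° = +151.0°.
(The naïve average (+115.8 + -173.8)/2 = -29.0° is on the wrong side of the globe.)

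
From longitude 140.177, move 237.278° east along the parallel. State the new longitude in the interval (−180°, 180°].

+17.455°

Start at +140.177°; shift +237.278° → +377.455°.
+377.455° lies outside (−180°, 180°]; subtract 360° → +17.455°.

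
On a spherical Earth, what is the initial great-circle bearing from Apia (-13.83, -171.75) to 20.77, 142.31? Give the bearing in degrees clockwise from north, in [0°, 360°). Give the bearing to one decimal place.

306.6°

Δλ = 142.31 − -171.75 = 314.06°; wrapped into (−180°, 180°]: -45.94°.
θ = atan2( sin Δλ · cos φ₂ , cos φ₁ · sin φ₂ − sin φ₁ · cos φ₂ · cos Δλ )
  = atan2(-0.67191, 0.49977) = -53.358° → normalised to [0°, 360°): 306.642°.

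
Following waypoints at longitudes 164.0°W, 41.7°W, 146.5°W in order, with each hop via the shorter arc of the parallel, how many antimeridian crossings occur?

Leg 1: -164.0° → -41.7°, shortest Δλ = 122.3° (east) — does not cross 180°.
Leg 2: -41.7° → -146.5°, shortest Δλ = -104.8° (west) — does not cross 180°.
Total crossings: 0.

0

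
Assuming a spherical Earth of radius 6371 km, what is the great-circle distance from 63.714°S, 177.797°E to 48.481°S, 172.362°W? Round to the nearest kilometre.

1796 km

Δλ = -172.362 − 177.797 = -350.159°; wrapped into (−180°, 180°]: 9.841°.
Δφ = -48.481 − -63.714 = 15.233°.
a = sin²(Δφ/2) + cos φ₁ · cos φ₂ · sin²(Δλ/2) = 0.019727.
c = 2·atan2(√a, √(1−a)) = 0.28184 rad → d = 6371·c ≈ 1795.59 km.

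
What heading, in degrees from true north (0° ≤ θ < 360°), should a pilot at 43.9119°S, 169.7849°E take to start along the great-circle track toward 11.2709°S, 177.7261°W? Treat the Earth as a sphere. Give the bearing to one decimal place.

Δλ = -177.7261 − 169.7849 = -347.5110°; wrapped into (−180°, 180°]: 12.4890°.
θ = atan2( sin Δλ · cos φ₂ , cos φ₁ · sin φ₂ − sin φ₁ · cos φ₂ · cos Δλ )
  = atan2(0.21208, 0.52328) = 22.062° → normalised to [0°, 360°): 22.062°.

22.1°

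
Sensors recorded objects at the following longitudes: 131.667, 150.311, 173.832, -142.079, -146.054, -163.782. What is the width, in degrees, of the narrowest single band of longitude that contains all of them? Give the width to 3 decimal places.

Sort the longitudes: -163.782°, -146.054°, -142.079°, +131.667°, +150.311°, +173.832°.
Eastward gaps between consecutive values (wrapping around): 17.728°, 3.975°, 273.746°, 18.644°, 23.521°, 22.386°.
Largest gap = 273.746° ⇒ minimal covering band is its complement: 360° − 273.746° = 86.254°.
Band runs from +131.667° eastward to -142.079°, crossing the antimeridian.

86.254°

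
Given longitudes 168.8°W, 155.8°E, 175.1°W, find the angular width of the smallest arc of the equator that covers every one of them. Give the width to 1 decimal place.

35.4°

Sort the longitudes: -175.1°, -168.8°, +155.8°.
Eastward gaps between consecutive values (wrapping around): 6.3°, 324.6°, 29.1°.
Largest gap = 324.6° ⇒ minimal covering band is its complement: 360° − 324.6° = 35.4°.
Band runs from +155.8° eastward to -168.8°, crossing the antimeridian.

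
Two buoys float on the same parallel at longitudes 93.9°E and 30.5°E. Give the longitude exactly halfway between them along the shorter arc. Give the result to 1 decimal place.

62.2°E

Signed shortest Δλ from +93.9° to +30.5° is -63.4°.
Midpoint longitude = +93.9° + (-63.4°)/2 = +93.9° − 31.7° = +62.2°.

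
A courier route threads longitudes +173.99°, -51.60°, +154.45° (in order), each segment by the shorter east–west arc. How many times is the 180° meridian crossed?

Leg 1: +173.99° → -51.60°, shortest Δλ = 134.41° (east) — crosses 180°.
Leg 2: -51.60° → +154.45°, shortest Δλ = -153.95° (west) — crosses 180°.
Total crossings: 2.

2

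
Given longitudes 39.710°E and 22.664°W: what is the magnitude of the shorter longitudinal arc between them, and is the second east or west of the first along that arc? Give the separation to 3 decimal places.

62.374° west

Raw difference: -22.664 − 39.710 = -62.374°.
Normalise into (−180°, 180°]: -62.374° stays -62.374°.
Negative ⇒ the second point lies to the west; separation 62.374°.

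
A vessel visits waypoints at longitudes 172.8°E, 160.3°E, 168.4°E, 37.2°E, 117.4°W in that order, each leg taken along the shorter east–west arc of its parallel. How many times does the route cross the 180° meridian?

Leg 1: +172.8° → +160.3°, shortest Δλ = -12.5° (west) — does not cross 180°.
Leg 2: +160.3° → +168.4°, shortest Δλ = 8.1° (east) — does not cross 180°.
Leg 3: +168.4° → +37.2°, shortest Δλ = -131.2° (west) — does not cross 180°.
Leg 4: +37.2° → -117.4°, shortest Δλ = -154.6° (west) — does not cross 180°.
Total crossings: 0.

0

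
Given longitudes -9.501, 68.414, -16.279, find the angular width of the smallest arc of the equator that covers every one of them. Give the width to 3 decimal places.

Sort the longitudes: -16.279°, -9.501°, +68.414°.
Eastward gaps between consecutive values (wrapping around): 6.778°, 77.915°, 275.307°.
Largest gap = 275.307° ⇒ minimal covering band is its complement: 360° − 275.307° = 84.693°.
Band runs from -16.279° eastward to +68.414°.

84.693°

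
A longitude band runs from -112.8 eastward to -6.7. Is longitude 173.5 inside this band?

Band width going east from -112.8° to -6.7°: ((-6.7 − -112.8) mod 360) = 106.1°.
Offset of +173.5° east of the west edge: ((173.5 − -112.8) mod 360) = 286.3°.
286.3° > 106.1° ⇒ outside.

No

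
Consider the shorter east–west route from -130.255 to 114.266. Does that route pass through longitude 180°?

Naïve |114.266 − -130.255| = 244.521° > 180°, so the shorter arc goes the other way round — across 180°.
Signed shortest Δλ = ((114.266 − -130.255 + 180) mod 360) − 180 = -115.479°.
Going west by 115.479° from -130.255° passes through 180° before reaching +114.266°.

Yes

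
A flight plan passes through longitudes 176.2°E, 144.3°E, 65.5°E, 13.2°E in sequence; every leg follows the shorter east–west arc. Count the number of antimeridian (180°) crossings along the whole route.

0

Leg 1: +176.2° → +144.3°, shortest Δλ = -31.9° (west) — does not cross 180°.
Leg 2: +144.3° → +65.5°, shortest Δλ = -78.8° (west) — does not cross 180°.
Leg 3: +65.5° → +13.2°, shortest Δλ = -52.3° (west) — does not cross 180°.
Total crossings: 0.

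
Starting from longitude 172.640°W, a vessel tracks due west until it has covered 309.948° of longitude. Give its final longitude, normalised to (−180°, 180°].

122.588°W

Start at -172.640°; shift −309.948° → -482.588°.
-482.588° lies outside (−180°, 180°]; add 360° → -122.588°.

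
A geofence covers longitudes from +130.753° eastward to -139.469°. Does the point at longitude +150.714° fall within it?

Band width going east from +130.753° to -139.469°: ((-139.469 − 130.753) mod 360) = 89.778°.
Offset of +150.714° east of the west edge: ((150.714 − 130.753) mod 360) = 19.961°.
19.961° ≤ 89.778° ⇒ inside.

Yes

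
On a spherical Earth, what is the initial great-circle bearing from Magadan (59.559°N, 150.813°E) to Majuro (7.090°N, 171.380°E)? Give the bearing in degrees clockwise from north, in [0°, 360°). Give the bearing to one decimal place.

Δλ = 171.380 − 150.813 = 20.567°.
θ = atan2( sin Δλ · cos φ₂ , cos φ₁ · sin φ₂ − sin φ₁ · cos φ₂ · cos Δλ )
  = atan2(0.34862, -0.73849) = 154.730° → normalised to [0°, 360°): 154.730°.

154.7°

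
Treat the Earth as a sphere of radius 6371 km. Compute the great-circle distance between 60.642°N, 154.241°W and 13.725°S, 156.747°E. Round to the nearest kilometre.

Δλ = 156.747 − -154.241 = 310.988°; wrapped into (−180°, 180°]: -49.012°.
Δφ = -13.725 − 60.642 = -74.367°.
a = sin²(Δφ/2) + cos φ₁ · cos φ₂ · sin²(Δλ/2) = 0.447204.
c = 2·atan2(√a, √(1−a)) = 1.46501 rad → d = 6371·c ≈ 9333.56 km.

9334 km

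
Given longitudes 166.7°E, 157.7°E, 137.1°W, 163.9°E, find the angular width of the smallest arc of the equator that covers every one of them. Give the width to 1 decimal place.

65.2°

Sort the longitudes: -137.1°, +157.7°, +163.9°, +166.7°.
Eastward gaps between consecutive values (wrapping around): 294.8°, 6.2°, 2.8°, 56.2°.
Largest gap = 294.8° ⇒ minimal covering band is its complement: 360° − 294.8° = 65.2°.
Band runs from +157.7° eastward to -137.1°, crossing the antimeridian.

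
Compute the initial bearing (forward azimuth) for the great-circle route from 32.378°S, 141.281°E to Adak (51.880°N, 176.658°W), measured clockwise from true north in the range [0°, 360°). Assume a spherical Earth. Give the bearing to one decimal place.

Δλ = -176.658 − 141.281 = -317.939°; wrapped into (−180°, 180°]: 42.061°.
θ = atan2( sin Δλ · cos φ₂ , cos φ₁ · sin φ₂ − sin φ₁ · cos φ₂ · cos Δλ )
  = atan2(0.41355, 0.90984) = 24.443° → normalised to [0°, 360°): 24.443°.

24.4°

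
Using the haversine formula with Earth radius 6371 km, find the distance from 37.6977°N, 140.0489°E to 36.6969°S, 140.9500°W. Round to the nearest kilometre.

Δλ = -140.9500 − 140.0489 = -280.9989°; wrapped into (−180°, 180°]: 79.0011°.
Δφ = -36.6969 − 37.6977 = -74.3946°.
a = sin²(Δφ/2) + cos φ₁ · cos φ₂ · sin²(Δλ/2) = 0.622188.
c = 2·atan2(√a, √(1−a)) = 1.81767 rad → d = 6371·c ≈ 11580.39 km.

11580 km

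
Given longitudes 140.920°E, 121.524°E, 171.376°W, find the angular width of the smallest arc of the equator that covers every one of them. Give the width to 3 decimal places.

67.100°

Sort the longitudes: -171.376°, +121.524°, +140.920°.
Eastward gaps between consecutive values (wrapping around): 292.900°, 19.396°, 47.704°.
Largest gap = 292.900° ⇒ minimal covering band is its complement: 360° − 292.900° = 67.100°.
Band runs from +121.524° eastward to -171.376°, crossing the antimeridian.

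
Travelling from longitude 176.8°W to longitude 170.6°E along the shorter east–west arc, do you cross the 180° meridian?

Yes

Naïve |170.6 − -176.8| = 347.4° > 180°, so the shorter arc goes the other way round — across 180°.
Signed shortest Δλ = ((170.6 − -176.8 + 180) mod 360) − 180 = -12.6°.
Going west by 12.6° from -176.8° passes through 180° before reaching +170.6°.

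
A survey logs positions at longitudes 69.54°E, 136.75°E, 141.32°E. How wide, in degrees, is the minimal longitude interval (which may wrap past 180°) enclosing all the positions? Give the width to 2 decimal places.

71.78°

Sort the longitudes: +69.54°, +136.75°, +141.32°.
Eastward gaps between consecutive values (wrapping around): 67.21°, 4.57°, 288.22°.
Largest gap = 288.22° ⇒ minimal covering band is its complement: 360° − 288.22° = 71.78°.
Band runs from +69.54° eastward to +141.32°.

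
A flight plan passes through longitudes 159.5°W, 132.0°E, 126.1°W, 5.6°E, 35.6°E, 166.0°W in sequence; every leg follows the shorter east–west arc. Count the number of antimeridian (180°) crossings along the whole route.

Leg 1: -159.5° → +132.0°, shortest Δλ = -68.5° (west) — crosses 180°.
Leg 2: +132.0° → -126.1°, shortest Δλ = 101.9° (east) — crosses 180°.
Leg 3: -126.1° → +5.6°, shortest Δλ = 131.7° (east) — does not cross 180°.
Leg 4: +5.6° → +35.6°, shortest Δλ = 30.0° (east) — does not cross 180°.
Leg 5: +35.6° → -166.0°, shortest Δλ = 158.4° (east) — crosses 180°.
Total crossings: 3.

3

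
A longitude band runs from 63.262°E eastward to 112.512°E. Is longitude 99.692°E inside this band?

Yes

Band width going east from +63.262° to +112.512°: ((112.512 − 63.262) mod 360) = 49.250°.
Offset of +99.692° east of the west edge: ((99.692 − 63.262) mod 360) = 36.430°.
36.430° ≤ 49.250° ⇒ inside.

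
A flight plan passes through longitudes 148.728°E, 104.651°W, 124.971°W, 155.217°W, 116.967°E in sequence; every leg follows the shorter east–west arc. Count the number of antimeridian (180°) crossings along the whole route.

2

Leg 1: +148.728° → -104.651°, shortest Δλ = 106.621° (east) — crosses 180°.
Leg 2: -104.651° → -124.971°, shortest Δλ = -20.32° (west) — does not cross 180°.
Leg 3: -124.971° → -155.217°, shortest Δλ = -30.246° (west) — does not cross 180°.
Leg 4: -155.217° → +116.967°, shortest Δλ = -87.816° (west) — crosses 180°.
Total crossings: 2.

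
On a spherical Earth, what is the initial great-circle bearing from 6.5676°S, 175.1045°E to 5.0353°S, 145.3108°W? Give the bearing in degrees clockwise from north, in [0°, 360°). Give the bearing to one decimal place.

Δλ = -145.3108 − 175.1045 = -320.4153°; wrapped into (−180°, 180°]: 39.5847°.
θ = atan2( sin Δλ · cos φ₂ , cos φ₁ · sin φ₂ − sin φ₁ · cos φ₂ · cos Δλ )
  = atan2(0.63476, 0.00061) = 89.945° → normalised to [0°, 360°): 89.945°.

89.9°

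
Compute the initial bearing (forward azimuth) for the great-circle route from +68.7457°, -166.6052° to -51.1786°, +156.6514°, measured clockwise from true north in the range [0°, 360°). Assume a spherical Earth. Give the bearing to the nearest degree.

207°

Δλ = 156.6514 − -166.6052 = 323.2566°; wrapped into (−180°, 180°]: -36.7434°.
θ = atan2( sin Δλ · cos φ₂ , cos φ₁ · sin φ₂ − sin φ₁ · cos φ₂ · cos Δλ )
  = atan2(-0.37503, -0.75061) = -153.452° → normalised to [0°, 360°): 206.548°.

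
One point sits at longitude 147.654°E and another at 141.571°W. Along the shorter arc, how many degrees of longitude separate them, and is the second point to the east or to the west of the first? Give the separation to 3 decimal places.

70.775° east

Raw difference: -141.571 − 147.654 = -289.225°.
Normalise into (−180°, 180°]: -289.225° + 360° = 70.775°.
Positive ⇒ the second point lies to the east; separation 70.775°.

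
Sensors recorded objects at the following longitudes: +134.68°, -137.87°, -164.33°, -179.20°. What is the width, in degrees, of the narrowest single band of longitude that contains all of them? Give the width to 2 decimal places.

87.45°

Sort the longitudes: -179.20°, -164.33°, -137.87°, +134.68°.
Eastward gaps between consecutive values (wrapping around): 14.87°, 26.46°, 272.55°, 46.12°.
Largest gap = 272.55° ⇒ minimal covering band is its complement: 360° − 272.55° = 87.45°.
Band runs from +134.68° eastward to -137.87°, crossing the antimeridian.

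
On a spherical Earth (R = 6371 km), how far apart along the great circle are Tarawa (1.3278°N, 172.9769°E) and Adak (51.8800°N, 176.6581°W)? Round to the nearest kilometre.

Δλ = -176.6581 − 172.9769 = -349.6350°; wrapped into (−180°, 180°]: 10.3650°.
Δφ = 51.8800 − 1.3278 = 50.5522°.
a = sin²(Δφ/2) + cos φ₁ · cos φ₂ · sin²(Δλ/2) = 0.187348.
c = 2·atan2(√a, √(1−a)) = 0.89528 rad → d = 6371·c ≈ 5703.80 km.

5704 km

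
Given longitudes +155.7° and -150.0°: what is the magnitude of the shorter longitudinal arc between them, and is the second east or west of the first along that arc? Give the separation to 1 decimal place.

Raw difference: -150.0 − 155.7 = -305.7°.
Normalise into (−180°, 180°]: -305.7° + 360° = 54.3°.
Positive ⇒ the second point lies to the east; separation 54.3°.

54.3° east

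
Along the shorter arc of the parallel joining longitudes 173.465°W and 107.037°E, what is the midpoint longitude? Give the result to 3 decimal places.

Signed shortest Δλ from -173.465° to +107.037° is -79.498°.
Midpoint longitude = -173.465° + (-79.498°)/2 = -173.465° − 39.749° = -213.214°.
Normalise into (−180°, 180°]: +146.786°.
(The naïve average (-173.465 + +107.037)/2 = -33.214° is on the wrong side of the globe.)

146.786°E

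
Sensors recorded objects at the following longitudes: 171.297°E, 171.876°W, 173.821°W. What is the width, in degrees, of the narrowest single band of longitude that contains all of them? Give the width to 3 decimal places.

16.827°

Sort the longitudes: -173.821°, -171.876°, +171.297°.
Eastward gaps between consecutive values (wrapping around): 1.945°, 343.173°, 14.882°.
Largest gap = 343.173° ⇒ minimal covering band is its complement: 360° − 343.173° = 16.827°.
Band runs from +171.297° eastward to -171.876°, crossing the antimeridian.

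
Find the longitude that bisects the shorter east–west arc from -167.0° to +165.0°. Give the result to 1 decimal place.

+179.0°

Signed shortest Δλ from -167.0° to +165.0° is -28.0°.
Midpoint longitude = -167.0° + (-28.0°)/2 = -167.0° − 14.0° = -181.0°.
Normalise into (−180°, 180°]: +179.0°.
(The naïve average (-167.0 + +165.0)/2 = -1.0° is on the wrong side of the globe.)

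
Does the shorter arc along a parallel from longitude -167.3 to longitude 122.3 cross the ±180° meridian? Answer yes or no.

Naïve |122.3 − -167.3| = 289.6° > 180°, so the shorter arc goes the other way round — across 180°.
Signed shortest Δλ = ((122.3 − -167.3 + 180) mod 360) − 180 = -70.4°.
Going west by 70.4° from -167.3° passes through 180° before reaching +122.3°.

Yes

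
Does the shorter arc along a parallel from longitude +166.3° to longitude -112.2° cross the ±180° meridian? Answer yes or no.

Naïve |-112.2 − 166.3| = 278.5° > 180°, so the shorter arc goes the other way round — across 180°.
Signed shortest Δλ = ((-112.2 − 166.3 + 180) mod 360) − 180 = 81.5°.
Going east by 81.5° from +166.3° passes through 180° before reaching -112.2°.

Yes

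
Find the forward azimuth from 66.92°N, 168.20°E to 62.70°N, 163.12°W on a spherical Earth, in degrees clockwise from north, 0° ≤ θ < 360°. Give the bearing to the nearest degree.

Δλ = -163.12 − 168.20 = -331.32°; wrapped into (−180°, 180°]: 28.68°.
θ = atan2( sin Δλ · cos φ₂ , cos φ₁ · sin φ₂ − sin φ₁ · cos φ₂ · cos Δλ )
  = atan2(0.22011, -0.02182) = 95.661° → normalised to [0°, 360°): 95.661°.

96°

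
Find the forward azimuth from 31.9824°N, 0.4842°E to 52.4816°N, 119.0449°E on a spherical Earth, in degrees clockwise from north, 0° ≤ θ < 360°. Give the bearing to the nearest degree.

33°

Δλ = 119.0449 − 0.4842 = 118.5607°.
θ = atan2( sin Δλ · cos φ₂ , cos φ₁ · sin φ₂ − sin φ₁ · cos φ₂ · cos Δλ )
  = atan2(0.53491, 0.82698) = 32.895° → normalised to [0°, 360°): 32.895°.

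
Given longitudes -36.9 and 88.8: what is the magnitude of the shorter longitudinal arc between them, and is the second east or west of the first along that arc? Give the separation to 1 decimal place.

Raw difference: 88.8 − -36.9 = 125.7°.
Normalise into (−180°, 180°]: 125.7° stays 125.7°.
Positive ⇒ the second point lies to the east; separation 125.7°.

125.7° east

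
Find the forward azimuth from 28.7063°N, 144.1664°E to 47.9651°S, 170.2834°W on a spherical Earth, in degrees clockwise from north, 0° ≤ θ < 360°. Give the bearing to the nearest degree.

151°

Δλ = -170.2834 − 144.1664 = -314.4498°; wrapped into (−180°, 180°]: 45.5502°.
θ = atan2( sin Δλ · cos φ₂ , cos φ₁ · sin φ₂ − sin φ₁ · cos φ₂ · cos Δλ )
  = atan2(0.47799, -0.87667) = 151.399° → normalised to [0°, 360°): 151.399°.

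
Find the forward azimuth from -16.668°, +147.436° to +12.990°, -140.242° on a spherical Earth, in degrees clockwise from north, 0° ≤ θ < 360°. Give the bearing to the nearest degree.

Δλ = -140.242 − 147.436 = -287.678°; wrapped into (−180°, 180°]: 72.322°.
θ = atan2( sin Δλ · cos φ₂ , cos φ₁ · sin φ₂ − sin φ₁ · cos φ₂ · cos Δλ )
  = atan2(0.92840, 0.30021) = 72.081° → normalised to [0°, 360°): 72.081°.

72°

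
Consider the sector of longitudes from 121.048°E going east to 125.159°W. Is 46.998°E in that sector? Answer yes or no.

No

Band width going east from +121.048° to -125.159°: ((-125.159 − 121.048) mod 360) = 113.793°.
Offset of +46.998° east of the west edge: ((46.998 − 121.048) mod 360) = 285.950°.
285.950° > 113.793° ⇒ outside.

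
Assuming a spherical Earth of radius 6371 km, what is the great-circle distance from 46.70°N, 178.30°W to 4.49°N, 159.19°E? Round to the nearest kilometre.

5168 km

Δλ = 159.19 − -178.30 = 337.49°; wrapped into (−180°, 180°]: -22.51°.
Δφ = 4.49 − 46.70 = -42.21°.
a = sin²(Δφ/2) + cos φ₁ · cos φ₂ · sin²(Δλ/2) = 0.155701.
c = 2·atan2(√a, √(1−a)) = 0.81124 rad → d = 6371·c ≈ 5168.43 km.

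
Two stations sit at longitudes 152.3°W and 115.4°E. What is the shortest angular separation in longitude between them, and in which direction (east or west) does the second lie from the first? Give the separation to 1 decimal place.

92.3° west

Raw difference: 115.4 − -152.3 = 267.7°.
Normalise into (−180°, 180°]: 267.7° − 360° = -92.3°.
Negative ⇒ the second point lies to the west; separation 92.3°.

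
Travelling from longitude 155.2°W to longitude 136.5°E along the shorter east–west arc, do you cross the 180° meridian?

Yes

Naïve |136.5 − -155.2| = 291.7° > 180°, so the shorter arc goes the other way round — across 180°.
Signed shortest Δλ = ((136.5 − -155.2 + 180) mod 360) − 180 = -68.3°.
Going west by 68.3° from -155.2° passes through 180° before reaching +136.5°.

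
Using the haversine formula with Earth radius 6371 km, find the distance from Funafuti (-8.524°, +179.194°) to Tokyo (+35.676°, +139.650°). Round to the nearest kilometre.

6426 km

Δλ = 139.650 − 179.194 = -39.544°.
Δφ = 35.676 − -8.524 = 44.200°.
a = sin²(Δφ/2) + cos φ₁ · cos φ₂ · sin²(Δλ/2) = 0.233474.
c = 2·atan2(√a, √(1−a)) = 1.00859 rad → d = 6371·c ≈ 6425.75 km.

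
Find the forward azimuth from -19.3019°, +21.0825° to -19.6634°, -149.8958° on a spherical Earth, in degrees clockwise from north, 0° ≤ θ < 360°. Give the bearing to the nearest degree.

Δλ = -149.8958 − 21.0825 = -170.9783°.
θ = atan2( sin Δλ · cos φ₂ , cos φ₁ · sin φ₂ − sin φ₁ · cos φ₂ · cos Δλ )
  = atan2(-0.14766, -0.62500) = -166.707° → normalised to [0°, 360°): 193.293°.

193°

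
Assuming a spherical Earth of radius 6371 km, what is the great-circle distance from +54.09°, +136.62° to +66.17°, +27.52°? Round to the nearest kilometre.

Δλ = 27.52 − 136.62 = -109.10°.
Δφ = 66.17 − 54.09 = 12.08°.
a = sin²(Δφ/2) + cos φ₁ · cos φ₂ · sin²(Δλ/2) = 0.168324.
c = 2·atan2(√a, √(1−a)) = 0.84551 rad → d = 6371·c ≈ 5386.73 km.

5387 km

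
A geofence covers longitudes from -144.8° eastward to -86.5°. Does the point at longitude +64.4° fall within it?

Band width going east from -144.8° to -86.5°: ((-86.5 − -144.8) mod 360) = 58.3°.
Offset of +64.4° east of the west edge: ((64.4 − -144.8) mod 360) = 209.2°.
209.2° > 58.3° ⇒ outside.

No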